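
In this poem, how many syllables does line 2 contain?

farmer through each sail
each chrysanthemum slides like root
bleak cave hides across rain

8

Line 2: each(1) + chrysanthemum(4) + slides(1) + like(1) + root(1) = 8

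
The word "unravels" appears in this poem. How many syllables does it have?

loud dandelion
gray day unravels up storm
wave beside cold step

3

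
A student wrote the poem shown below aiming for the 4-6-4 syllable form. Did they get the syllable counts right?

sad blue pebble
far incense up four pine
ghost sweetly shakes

Line 1: sad (1), blue (1), pebble (2) → 4 ✓
Line 2: far (1), incense (2), up (1), four (1), pine (1) → 6 ✓
Line 3: ghost (1), sweetly (2), shakes (1) → 4 ✓

Yes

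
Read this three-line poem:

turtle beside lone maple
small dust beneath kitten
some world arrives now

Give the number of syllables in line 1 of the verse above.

Line 1: turtle (2), beside (2), lone (1), maple (2) → 7

7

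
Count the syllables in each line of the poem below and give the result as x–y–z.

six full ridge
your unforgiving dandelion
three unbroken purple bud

Line 1: six(1) + full(1) + ridge(1) = 3
Line 2: your(1) + unforgiving(4) + dandelion(4) = 9
Line 3: three(1) + unbroken(3) + purple(2) + bud(1) = 7

3–9–7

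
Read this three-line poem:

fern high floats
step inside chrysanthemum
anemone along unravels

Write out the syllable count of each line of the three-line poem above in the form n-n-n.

3-7-9

Line 1: "fern high floats": 1+1+1 = 3
Line 2: "step inside chrysanthemum": 1+2+4 = 7
Line 3: "anemone along unravels": 4+2+3 = 9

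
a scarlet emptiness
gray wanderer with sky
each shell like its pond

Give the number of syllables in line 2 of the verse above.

6

Line 2: gray (1), wanderer (3), with (1), sky (1) → 6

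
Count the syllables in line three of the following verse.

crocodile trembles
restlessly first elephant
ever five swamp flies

5

Line three: ever (2), five (1), swamp (1), flies (1) → 5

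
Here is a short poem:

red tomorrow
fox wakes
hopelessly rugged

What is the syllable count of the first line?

The first line: "red tomorrow": 1+3 = 4

4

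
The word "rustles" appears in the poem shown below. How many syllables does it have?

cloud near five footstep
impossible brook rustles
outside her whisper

2

"rustles" has 2 syllables.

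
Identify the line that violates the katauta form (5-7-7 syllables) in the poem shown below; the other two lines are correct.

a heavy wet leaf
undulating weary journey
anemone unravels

Line 1: a(1) + heavy(2) + wet(1) + leaf(1) = 5 ✓
Line 2: undulating(4) + weary(2) + journey(2) = 8 (expected 7)
Line 3: anemone(4) + unravels(3) = 7 ✓

Line 2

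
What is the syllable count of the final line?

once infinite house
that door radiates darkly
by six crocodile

5

The final line: by(1) + six(1) + crocodile(3) = 5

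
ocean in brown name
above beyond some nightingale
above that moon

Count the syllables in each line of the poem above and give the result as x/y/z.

5/8/4

Line 1: ocean(2) + in(1) + brown(1) + name(1) = 5
Line 2: above(2) + beyond(2) + some(1) + nightingale(3) = 8
Line 3: above(2) + that(1) + moon(1) = 4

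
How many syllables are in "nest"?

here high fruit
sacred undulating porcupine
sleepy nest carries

1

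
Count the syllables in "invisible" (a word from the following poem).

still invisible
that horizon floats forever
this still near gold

4

"invisible" has 4 syllables.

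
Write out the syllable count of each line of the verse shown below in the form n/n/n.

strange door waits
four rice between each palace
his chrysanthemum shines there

3/7/7

Line 1: strange(1) + door(1) + waits(1) = 3
Line 2: four(1) + rice(1) + between(2) + each(1) + palace(2) = 7
Line 3: his(1) + chrysanthemum(4) + shines(1) + there(1) = 7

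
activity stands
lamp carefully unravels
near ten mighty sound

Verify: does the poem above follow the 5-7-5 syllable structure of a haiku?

Line 1: activity (4), stands (1) → 5 ✓
Line 2: lamp (1), carefully (3), unravels (3) → 7 ✓
Line 3: near (1), ten (1), mighty (2), sound (1) → 5 ✓

Yes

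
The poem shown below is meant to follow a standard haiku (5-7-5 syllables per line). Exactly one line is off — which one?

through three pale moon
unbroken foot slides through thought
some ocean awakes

Line 1: through(1) + three(1) + pale(1) + moon(1) = 4 (expected 5)
Line 2: unbroken(3) + foot(1) + slides(1) + through(1) + thought(1) = 7 ✓
Line 3: some(1) + ocean(2) + awakes(2) = 5 ✓

The first line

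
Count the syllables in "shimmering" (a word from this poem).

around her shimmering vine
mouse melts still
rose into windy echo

3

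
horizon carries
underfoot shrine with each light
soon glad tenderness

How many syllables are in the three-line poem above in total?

17

Line 1: "horizon carries": 3+2 = 5
Line 2: "underfoot shrine with each light": 3+1+1+1+1 = 7
Line 3: "soon glad tenderness": 1+1+3 = 5
Total: 5 + 7 + 5 = 17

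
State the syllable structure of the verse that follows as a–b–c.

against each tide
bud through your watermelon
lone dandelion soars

Line 1: "against each tide": 2+1+1 = 4
Line 2: "bud through your watermelon": 1+1+1+4 = 7
Line 3: "lone dandelion soars": 1+4+1 = 6

4–7–6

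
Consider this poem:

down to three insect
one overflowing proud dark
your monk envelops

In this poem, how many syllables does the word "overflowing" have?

"overflowing" has 4 syllables.

4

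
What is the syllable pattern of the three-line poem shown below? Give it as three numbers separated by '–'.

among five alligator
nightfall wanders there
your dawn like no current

Line 1: "among five alligator": 2+1+4 = 7
Line 2: "nightfall wanders there": 2+2+1 = 5
Line 3: "your dawn like no current": 1+1+1+1+2 = 6

7–5–6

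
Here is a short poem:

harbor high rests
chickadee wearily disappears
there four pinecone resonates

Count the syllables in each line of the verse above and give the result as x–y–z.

Line 1: harbor(2) + high(1) + rests(1) = 4
Line 2: chickadee(3) + wearily(3) + disappears(3) = 9
Line 3: there(1) + four(1) + pinecone(2) + resonates(3) = 7

4–9–7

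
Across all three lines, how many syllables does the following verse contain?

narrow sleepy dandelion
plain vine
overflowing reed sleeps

16

Line 1: "narrow sleepy dandelion": 2+2+4 = 8
Line 2: "plain vine": 1+1 = 2
Line 3: "overflowing reed sleeps": 4+1+1 = 6
Total: 8 + 2 + 6 = 16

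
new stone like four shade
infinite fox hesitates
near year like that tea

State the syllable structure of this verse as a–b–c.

Line 1: "new stone like four shade": 1+1+1+1+1 = 5
Line 2: "infinite fox hesitates": 3+1+3 = 7
Line 3: "near year like that tea": 1+1+1+1+1 = 5

5–7–5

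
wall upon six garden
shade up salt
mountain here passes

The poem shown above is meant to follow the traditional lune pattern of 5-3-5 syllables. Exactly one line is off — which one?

Line 1

Line 1: wall (1), upon (2), six (1), garden (2) → 6 (expected 5)
Line 2: shade (1), up (1), salt (1) → 3 ✓
Line 3: mountain (2), here (1), passes (2) → 5 ✓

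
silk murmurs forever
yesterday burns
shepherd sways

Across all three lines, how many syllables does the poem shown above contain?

13

Line 1: silk(1) + murmurs(2) + forever(3) = 6
Line 2: yesterday(3) + burns(1) = 4
Line 3: shepherd(2) + sways(1) = 3
Total: 6 + 4 + 3 = 13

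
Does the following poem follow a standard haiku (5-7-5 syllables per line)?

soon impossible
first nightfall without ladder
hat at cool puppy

Line 1: "soon impossible": 1+4 = 5 ✓
Line 2: "first nightfall without ladder": 1+2+2+2 = 7 ✓
Line 3: "hat at cool puppy": 1+1+1+2 = 5 ✓

Yes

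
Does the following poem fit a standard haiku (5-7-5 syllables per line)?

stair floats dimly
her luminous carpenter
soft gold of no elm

Line 1: stair (1), floats (1), dimly (2) → 4 (expected 5)
Line 2: her (1), luminous (3), carpenter (3) → 7 ✓
Line 3: soft (1), gold (1), of (1), no (1), elm (1) → 5 ✓

No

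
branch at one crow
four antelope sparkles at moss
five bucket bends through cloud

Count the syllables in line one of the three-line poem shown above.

4

Line one: branch(1) + at(1) + one(1) + crow(1) = 4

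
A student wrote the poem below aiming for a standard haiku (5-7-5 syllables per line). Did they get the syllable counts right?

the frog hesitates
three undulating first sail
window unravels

Line 1: the(1) + frog(1) + hesitates(3) = 5 ✓
Line 2: three(1) + undulating(4) + first(1) + sail(1) = 7 ✓
Line 3: window(2) + unravels(3) = 5 ✓

Yes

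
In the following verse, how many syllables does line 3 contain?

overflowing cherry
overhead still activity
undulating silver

Line 3: undulating(4) + silver(2) = 6

6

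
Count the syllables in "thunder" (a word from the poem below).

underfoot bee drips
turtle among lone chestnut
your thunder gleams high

2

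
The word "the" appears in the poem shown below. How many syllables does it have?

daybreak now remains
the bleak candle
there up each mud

1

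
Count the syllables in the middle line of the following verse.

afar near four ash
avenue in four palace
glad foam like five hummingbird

The middle line: avenue(3) + in(1) + four(1) + palace(2) = 7

7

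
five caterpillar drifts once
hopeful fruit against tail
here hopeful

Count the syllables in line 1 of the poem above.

Line 1: five (1), caterpillar (4), drifts (1), once (1) → 7

7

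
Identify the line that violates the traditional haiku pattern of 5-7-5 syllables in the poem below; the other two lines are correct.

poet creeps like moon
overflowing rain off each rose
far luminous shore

Line 2

Line 1: "poet creeps like moon": 2+1+1+1 = 5 ✓
Line 2: "overflowing rain off each rose": 4+1+1+1+1 = 8 (expected 7)
Line 3: "far luminous shore": 1+3+1 = 5 ✓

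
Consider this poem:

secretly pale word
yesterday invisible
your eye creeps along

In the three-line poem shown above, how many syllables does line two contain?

Line two: yesterday(3) + invisible(4) = 7

7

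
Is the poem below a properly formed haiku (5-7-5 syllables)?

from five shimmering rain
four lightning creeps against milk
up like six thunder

No

Line 1: from (1), five (1), shimmering (3), rain (1) → 6 (expected 5)
Line 2: four (1), lightning (2), creeps (1), against (2), milk (1) → 7 ✓
Line 3: up (1), like (1), six (1), thunder (2) → 5 ✓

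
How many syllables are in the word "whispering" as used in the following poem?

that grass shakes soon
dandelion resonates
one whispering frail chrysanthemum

3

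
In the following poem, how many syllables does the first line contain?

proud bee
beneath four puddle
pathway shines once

2

The first line: proud(1) + bee(1) = 2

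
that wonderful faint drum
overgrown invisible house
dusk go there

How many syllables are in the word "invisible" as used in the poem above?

"invisible" has 4 syllables.

4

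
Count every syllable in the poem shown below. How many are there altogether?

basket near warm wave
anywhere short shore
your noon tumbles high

15

Line 1: basket (2), near (1), warm (1), wave (1) → 5
Line 2: anywhere (3), short (1), shore (1) → 5
Line 3: your (1), noon (1), tumbles (2), high (1) → 5
Total: 5 + 5 + 5 = 15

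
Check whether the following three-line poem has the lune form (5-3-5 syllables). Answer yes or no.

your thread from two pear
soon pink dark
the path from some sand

Line 1: your (1), thread (1), from (1), two (1), pear (1) → 5 ✓
Line 2: soon (1), pink (1), dark (1) → 3 ✓
Line 3: the (1), path (1), from (1), some (1), sand (1) → 5 ✓

Yes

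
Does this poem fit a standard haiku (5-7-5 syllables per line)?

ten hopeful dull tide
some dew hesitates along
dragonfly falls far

Yes

Line 1: ten(1) + hopeful(2) + dull(1) + tide(1) = 5 ✓
Line 2: some(1) + dew(1) + hesitates(3) + along(2) = 7 ✓
Line 3: dragonfly(3) + falls(1) + far(1) = 5 ✓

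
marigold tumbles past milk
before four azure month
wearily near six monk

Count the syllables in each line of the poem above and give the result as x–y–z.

Line 1: marigold (3), tumbles (2), past (1), milk (1) → 7
Line 2: before (2), four (1), azure (2), month (1) → 6
Line 3: wearily (3), near (1), six (1), monk (1) → 6

7–6–6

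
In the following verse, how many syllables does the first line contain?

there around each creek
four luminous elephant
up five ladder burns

5

The first line: there (1), around (2), each (1), creek (1) → 5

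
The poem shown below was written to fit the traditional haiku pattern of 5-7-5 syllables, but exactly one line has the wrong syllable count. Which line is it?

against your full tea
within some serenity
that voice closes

Line 3

Line 1: "against your full tea": 2+1+1+1 = 5 ✓
Line 2: "within some serenity": 2+1+4 = 7 ✓
Line 3: "that voice closes": 1+1+2 = 4 (expected 5)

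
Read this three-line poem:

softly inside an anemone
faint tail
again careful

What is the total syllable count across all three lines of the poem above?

Line 1: "softly inside an anemone": 2+2+1+4 = 9
Line 2: "faint tail": 1+1 = 2
Line 3: "again careful": 2+2 = 4
Total: 9 + 2 + 4 = 15

15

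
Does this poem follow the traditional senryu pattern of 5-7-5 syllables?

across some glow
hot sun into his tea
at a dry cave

Line 1: across(2) + some(1) + glow(1) = 4 (expected 5)
Line 2: hot(1) + sun(1) + into(2) + his(1) + tea(1) = 6 (expected 7)
Line 3: at(1) + a(1) + dry(1) + cave(1) = 4 (expected 5)

No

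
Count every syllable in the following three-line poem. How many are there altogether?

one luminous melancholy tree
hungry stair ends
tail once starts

Line 1: one(1) + luminous(3) + melancholy(4) + tree(1) = 9
Line 2: hungry(2) + stair(1) + ends(1) = 4
Line 3: tail(1) + once(1) + starts(1) = 3
Total: 9 + 4 + 3 = 16

16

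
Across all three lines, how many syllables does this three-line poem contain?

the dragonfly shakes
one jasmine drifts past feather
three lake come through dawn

Line 1: the(1) + dragonfly(3) + shakes(1) = 5
Line 2: one(1) + jasmine(2) + drifts(1) + past(1) + feather(2) = 7
Line 3: three(1) + lake(1) + come(1) + through(1) + dawn(1) = 5
Total: 5 + 7 + 5 = 17

17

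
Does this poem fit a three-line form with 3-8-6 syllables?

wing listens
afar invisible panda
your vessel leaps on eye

Line 1: "wing listens": 1+2 = 3 ✓
Line 2: "afar invisible panda": 2+4+2 = 8 ✓
Line 3: "your vessel leaps on eye": 1+2+1+1+1 = 6 ✓

Yes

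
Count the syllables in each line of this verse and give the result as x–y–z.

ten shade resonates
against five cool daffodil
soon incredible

5–7–5

Line 1: ten (1), shade (1), resonates (3) → 5
Line 2: against (2), five (1), cool (1), daffodil (3) → 7
Line 3: soon (1), incredible (4) → 5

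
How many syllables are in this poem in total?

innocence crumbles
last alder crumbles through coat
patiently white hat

17

Line 1: innocence(3) + crumbles(2) = 5
Line 2: last(1) + alder(2) + crumbles(2) + through(1) + coat(1) = 7
Line 3: patiently(3) + white(1) + hat(1) = 5
Total: 5 + 7 + 5 = 17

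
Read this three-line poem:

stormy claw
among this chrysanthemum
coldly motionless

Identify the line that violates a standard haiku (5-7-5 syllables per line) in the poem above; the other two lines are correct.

Line 1: "stormy claw": 2+1 = 3 (expected 5)
Line 2: "among this chrysanthemum": 2+1+4 = 7 ✓
Line 3: "coldly motionless": 2+3 = 5 ✓

Line 1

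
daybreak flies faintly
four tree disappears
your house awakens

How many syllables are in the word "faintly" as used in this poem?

2

"faintly" has 2 syllables.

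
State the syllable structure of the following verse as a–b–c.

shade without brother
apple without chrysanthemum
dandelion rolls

Line 1: shade (1), without (2), brother (2) → 5
Line 2: apple (2), without (2), chrysanthemum (4) → 8
Line 3: dandelion (4), rolls (1) → 5

5–8–5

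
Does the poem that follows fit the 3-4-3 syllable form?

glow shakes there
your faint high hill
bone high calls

Yes

Line 1: "glow shakes there": 1+1+1 = 3 ✓
Line 2: "your faint high hill": 1+1+1+1 = 4 ✓
Line 3: "bone high calls": 1+1+1 = 3 ✓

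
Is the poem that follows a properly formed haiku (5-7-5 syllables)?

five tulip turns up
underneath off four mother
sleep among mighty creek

No

Line 1: five (1), tulip (2), turns (1), up (1) → 5 ✓
Line 2: underneath (3), off (1), four (1), mother (2) → 7 ✓
Line 3: sleep (1), among (2), mighty (2), creek (1) → 6 (expected 5)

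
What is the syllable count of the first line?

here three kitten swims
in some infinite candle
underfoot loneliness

5

The first line: here (1), three (1), kitten (2), swims (1) → 5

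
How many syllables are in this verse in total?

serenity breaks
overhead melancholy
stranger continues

17

Line 1: "serenity breaks": 4+1 = 5
Line 2: "overhead melancholy": 3+4 = 7
Line 3: "stranger continues": 2+3 = 5
Total: 5 + 7 + 5 = 17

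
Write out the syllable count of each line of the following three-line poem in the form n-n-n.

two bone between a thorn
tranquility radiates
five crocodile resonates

Line 1: "two bone between a thorn": 1+1+2+1+1 = 6
Line 2: "tranquility radiates": 4+3 = 7
Line 3: "five crocodile resonates": 1+3+3 = 7

6-7-7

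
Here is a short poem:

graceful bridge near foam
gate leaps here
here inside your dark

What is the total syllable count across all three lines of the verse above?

13

Line 1: graceful (2), bridge (1), near (1), foam (1) → 5
Line 2: gate (1), leaps (1), here (1) → 3
Line 3: here (1), inside (2), your (1), dark (1) → 5
Total: 5 + 3 + 5 = 13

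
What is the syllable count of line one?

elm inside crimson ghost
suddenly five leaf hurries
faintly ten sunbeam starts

Line one: elm (1), inside (2), crimson (2), ghost (1) → 6

6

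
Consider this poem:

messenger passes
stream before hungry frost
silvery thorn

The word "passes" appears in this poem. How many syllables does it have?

2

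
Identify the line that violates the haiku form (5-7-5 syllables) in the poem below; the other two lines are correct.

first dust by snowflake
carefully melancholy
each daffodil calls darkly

Line 1: first(1) + dust(1) + by(1) + snowflake(2) = 5 ✓
Line 2: carefully(3) + melancholy(4) = 7 ✓
Line 3: each(1) + daffodil(3) + calls(1) + darkly(2) = 7 (expected 5)

The third line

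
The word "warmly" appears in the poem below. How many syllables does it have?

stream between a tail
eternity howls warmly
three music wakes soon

2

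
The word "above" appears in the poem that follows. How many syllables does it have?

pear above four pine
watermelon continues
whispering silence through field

"above" has 2 syllables.

2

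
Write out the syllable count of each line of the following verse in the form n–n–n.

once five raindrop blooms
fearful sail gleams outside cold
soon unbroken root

5–7–5

Line 1: once (1), five (1), raindrop (2), blooms (1) → 5
Line 2: fearful (2), sail (1), gleams (1), outside (2), cold (1) → 7
Line 3: soon (1), unbroken (3), root (1) → 5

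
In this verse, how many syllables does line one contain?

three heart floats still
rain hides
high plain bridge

Line one: three (1), heart (1), floats (1), still (1) → 4

4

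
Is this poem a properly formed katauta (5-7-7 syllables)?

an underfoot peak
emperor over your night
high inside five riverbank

Yes

Line 1: "an underfoot peak": 1+3+1 = 5 ✓
Line 2: "emperor over your night": 3+2+1+1 = 7 ✓
Line 3: "high inside five riverbank": 1+2+1+3 = 7 ✓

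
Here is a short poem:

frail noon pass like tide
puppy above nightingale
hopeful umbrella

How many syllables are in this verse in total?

17

Line 1: frail (1), noon (1), pass (1), like (1), tide (1) → 5
Line 2: puppy (2), above (2), nightingale (3) → 7
Line 3: hopeful (2), umbrella (3) → 5
Total: 5 + 7 + 5 = 17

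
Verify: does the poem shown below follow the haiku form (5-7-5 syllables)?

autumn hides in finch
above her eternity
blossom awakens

Line 1: autumn(2) + hides(1) + in(1) + finch(1) = 5 ✓
Line 2: above(2) + her(1) + eternity(4) = 7 ✓
Line 3: blossom(2) + awakens(3) = 5 ✓

Yes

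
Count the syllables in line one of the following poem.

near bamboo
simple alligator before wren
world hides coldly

Line one: "near bamboo": 1+2 = 3

3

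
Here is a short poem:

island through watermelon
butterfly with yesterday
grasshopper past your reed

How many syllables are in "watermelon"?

"watermelon" has 4 syllables.

4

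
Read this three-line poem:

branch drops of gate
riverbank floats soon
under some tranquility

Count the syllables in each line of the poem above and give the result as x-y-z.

Line 1: "branch drops of gate": 1+1+1+1 = 4
Line 2: "riverbank floats soon": 3+1+1 = 5
Line 3: "under some tranquility": 2+1+4 = 7

4-5-7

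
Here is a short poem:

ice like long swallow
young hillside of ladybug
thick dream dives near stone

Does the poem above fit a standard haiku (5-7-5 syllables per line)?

Yes

Line 1: ice (1), like (1), long (1), swallow (2) → 5 ✓
Line 2: young (1), hillside (2), of (1), ladybug (3) → 7 ✓
Line 3: thick (1), dream (1), dives (1), near (1), stone (1) → 5 ✓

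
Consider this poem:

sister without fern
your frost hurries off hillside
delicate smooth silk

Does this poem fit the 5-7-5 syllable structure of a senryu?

Yes

Line 1: sister(2) + without(2) + fern(1) = 5 ✓
Line 2: your(1) + frost(1) + hurries(2) + off(1) + hillside(2) = 7 ✓
Line 3: delicate(3) + smooth(1) + silk(1) = 5 ✓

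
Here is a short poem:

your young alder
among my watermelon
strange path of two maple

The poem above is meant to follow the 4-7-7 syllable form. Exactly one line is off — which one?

The third line

Line 1: your (1), young (1), alder (2) → 4 ✓
Line 2: among (2), my (1), watermelon (4) → 7 ✓
Line 3: strange (1), path (1), of (1), two (1), maple (2) → 6 (expected 7)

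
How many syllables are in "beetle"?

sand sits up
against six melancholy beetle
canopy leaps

2

"beetle" has 2 syllables.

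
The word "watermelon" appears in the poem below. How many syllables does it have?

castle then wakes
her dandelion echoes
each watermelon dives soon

4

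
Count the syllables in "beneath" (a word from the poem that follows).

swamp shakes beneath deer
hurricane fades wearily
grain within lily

2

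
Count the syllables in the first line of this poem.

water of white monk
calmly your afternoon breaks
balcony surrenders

5

The first line: water(2) + of(1) + white(1) + monk(1) = 5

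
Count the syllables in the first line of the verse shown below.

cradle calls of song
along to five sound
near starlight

The first line: cradle(2) + calls(1) + of(1) + song(1) = 5

5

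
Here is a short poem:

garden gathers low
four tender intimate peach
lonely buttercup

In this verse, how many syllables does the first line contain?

The first line: garden (2), gathers (2), low (1) → 5

5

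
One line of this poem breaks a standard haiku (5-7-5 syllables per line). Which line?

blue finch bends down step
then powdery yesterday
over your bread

The third line

Line 1: "blue finch bends down step": 1+1+1+1+1 = 5 ✓
Line 2: "then powdery yesterday": 1+3+3 = 7 ✓
Line 3: "over your bread": 2+1+1 = 4 (expected 5)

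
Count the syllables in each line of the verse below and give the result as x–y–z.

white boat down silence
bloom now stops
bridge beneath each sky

Line 1: "white boat down silence": 1+1+1+2 = 5
Line 2: "bloom now stops": 1+1+1 = 3
Line 3: "bridge beneath each sky": 1+2+1+1 = 5

5–3–5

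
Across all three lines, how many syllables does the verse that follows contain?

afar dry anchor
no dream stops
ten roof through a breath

13

Line 1: afar (2), dry (1), anchor (2) → 5
Line 2: no (1), dream (1), stops (1) → 3
Line 3: ten (1), roof (1), through (1), a (1), breath (1) → 5
Total: 5 + 3 + 5 = 13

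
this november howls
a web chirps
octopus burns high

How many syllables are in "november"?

3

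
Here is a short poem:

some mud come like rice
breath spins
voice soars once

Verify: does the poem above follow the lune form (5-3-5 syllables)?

No

Line 1: some(1) + mud(1) + come(1) + like(1) + rice(1) = 5 ✓
Line 2: breath(1) + spins(1) = 2 (expected 3)
Line 3: voice(1) + soars(1) + once(1) = 3 (expected 5)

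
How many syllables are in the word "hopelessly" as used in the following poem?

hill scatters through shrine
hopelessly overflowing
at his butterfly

"hopelessly" has 3 syllables.

3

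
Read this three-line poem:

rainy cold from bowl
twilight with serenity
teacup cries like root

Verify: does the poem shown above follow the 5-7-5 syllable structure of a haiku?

Yes

Line 1: rainy (2), cold (1), from (1), bowl (1) → 5 ✓
Line 2: twilight (2), with (1), serenity (4) → 7 ✓
Line 3: teacup (2), cries (1), like (1), root (1) → 5 ✓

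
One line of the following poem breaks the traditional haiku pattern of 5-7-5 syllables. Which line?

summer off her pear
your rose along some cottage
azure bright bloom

Line 1: summer (2), off (1), her (1), pear (1) → 5 ✓
Line 2: your (1), rose (1), along (2), some (1), cottage (2) → 7 ✓
Line 3: azure (2), bright (1), bloom (1) → 4 (expected 5)

Line 3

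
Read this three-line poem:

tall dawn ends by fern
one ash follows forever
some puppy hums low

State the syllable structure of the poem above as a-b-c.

Line 1: "tall dawn ends by fern": 1+1+1+1+1 = 5
Line 2: "one ash follows forever": 1+1+2+3 = 7
Line 3: "some puppy hums low": 1+2+1+1 = 5

5-7-5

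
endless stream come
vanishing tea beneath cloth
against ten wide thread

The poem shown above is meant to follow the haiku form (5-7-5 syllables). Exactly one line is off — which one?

Line 1: "endless stream come": 2+1+1 = 4 (expected 5)
Line 2: "vanishing tea beneath cloth": 3+1+2+1 = 7 ✓
Line 3: "against ten wide thread": 2+1+1+1 = 5 ✓

The first line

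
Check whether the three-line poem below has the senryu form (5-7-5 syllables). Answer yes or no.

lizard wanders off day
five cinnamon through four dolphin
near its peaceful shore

Line 1: "lizard wanders off day": 2+2+1+1 = 6 (expected 5)
Line 2: "five cinnamon through four dolphin": 1+3+1+1+2 = 8 (expected 7)
Line 3: "near its peaceful shore": 1+1+2+1 = 5 ✓

No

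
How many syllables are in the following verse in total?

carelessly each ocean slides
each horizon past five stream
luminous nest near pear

Line 1: "carelessly each ocean slides": 3+1+2+1 = 7
Line 2: "each horizon past five stream": 1+3+1+1+1 = 7
Line 3: "luminous nest near pear": 3+1+1+1 = 6
Total: 7 + 7 + 6 = 20

20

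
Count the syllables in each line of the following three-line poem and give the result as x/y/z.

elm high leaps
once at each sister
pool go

3/5/2

Line 1: elm(1) + high(1) + leaps(1) = 3
Line 2: once(1) + at(1) + each(1) + sister(2) = 5
Line 3: pool(1) + go(1) = 2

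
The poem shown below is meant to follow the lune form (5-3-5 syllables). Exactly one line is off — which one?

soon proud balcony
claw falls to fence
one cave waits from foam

Line 1: "soon proud balcony": 1+1+3 = 5 ✓
Line 2: "claw falls to fence": 1+1+1+1 = 4 (expected 3)
Line 3: "one cave waits from foam": 1+1+1+1+1 = 5 ✓

The second line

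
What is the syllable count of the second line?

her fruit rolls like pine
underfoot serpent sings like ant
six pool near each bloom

The second line: underfoot(3) + serpent(2) + sings(1) + like(1) + ant(1) = 8

8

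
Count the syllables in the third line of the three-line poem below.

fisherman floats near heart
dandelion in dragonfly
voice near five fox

4

The third line: voice(1) + near(1) + five(1) + fox(1) = 4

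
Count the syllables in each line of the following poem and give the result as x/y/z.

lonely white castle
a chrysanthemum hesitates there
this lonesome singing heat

Line 1: lonely(2) + white(1) + castle(2) = 5
Line 2: a(1) + chrysanthemum(4) + hesitates(3) + there(1) = 9
Line 3: this(1) + lonesome(2) + singing(2) + heat(1) = 6

5/9/6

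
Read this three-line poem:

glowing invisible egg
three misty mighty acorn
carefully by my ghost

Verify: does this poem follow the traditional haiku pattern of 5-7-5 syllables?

Line 1: glowing (2), invisible (4), egg (1) → 7 (expected 5)
Line 2: three (1), misty (2), mighty (2), acorn (2) → 7 ✓
Line 3: carefully (3), by (1), my (1), ghost (1) → 6 (expected 5)

No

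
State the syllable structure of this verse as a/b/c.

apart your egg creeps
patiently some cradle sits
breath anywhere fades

5/7/5

Line 1: apart(2) + your(1) + egg(1) + creeps(1) = 5
Line 2: patiently(3) + some(1) + cradle(2) + sits(1) = 7
Line 3: breath(1) + anywhere(3) + fades(1) = 5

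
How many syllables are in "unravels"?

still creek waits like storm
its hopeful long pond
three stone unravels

3

"unravels" has 3 syllables.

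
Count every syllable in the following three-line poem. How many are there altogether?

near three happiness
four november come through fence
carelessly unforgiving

19

Line 1: near(1) + three(1) + happiness(3) = 5
Line 2: four(1) + november(3) + come(1) + through(1) + fence(1) = 7
Line 3: carelessly(3) + unforgiving(4) = 7
Total: 5 + 7 + 7 = 19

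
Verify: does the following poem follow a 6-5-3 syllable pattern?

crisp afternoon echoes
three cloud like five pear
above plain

Yes

Line 1: crisp (1), afternoon (3), echoes (2) → 6 ✓
Line 2: three (1), cloud (1), like (1), five (1), pear (1) → 5 ✓
Line 3: above (2), plain (1) → 3 ✓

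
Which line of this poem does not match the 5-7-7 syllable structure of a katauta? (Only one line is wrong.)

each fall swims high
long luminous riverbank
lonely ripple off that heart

Line 1: each(1) + fall(1) + swims(1) + high(1) = 4 (expected 5)
Line 2: long(1) + luminous(3) + riverbank(3) = 7 ✓
Line 3: lonely(2) + ripple(2) + off(1) + that(1) + heart(1) = 7 ✓

The first line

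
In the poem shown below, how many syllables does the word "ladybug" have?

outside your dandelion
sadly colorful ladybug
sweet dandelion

3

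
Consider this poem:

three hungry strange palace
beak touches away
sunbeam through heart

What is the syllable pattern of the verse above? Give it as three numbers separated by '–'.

6–5–4

Line 1: "three hungry strange palace": 1+2+1+2 = 6
Line 2: "beak touches away": 1+2+2 = 5
Line 3: "sunbeam through heart": 2+1+1 = 4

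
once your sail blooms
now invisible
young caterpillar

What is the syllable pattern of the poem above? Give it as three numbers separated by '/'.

4/5/5

Line 1: once (1), your (1), sail (1), blooms (1) → 4
Line 2: now (1), invisible (4) → 5
Line 3: young (1), caterpillar (4) → 5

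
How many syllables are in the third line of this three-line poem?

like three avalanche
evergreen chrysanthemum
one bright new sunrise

The third line: one(1) + bright(1) + new(1) + sunrise(2) = 5

5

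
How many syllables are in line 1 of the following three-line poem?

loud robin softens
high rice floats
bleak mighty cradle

5

Line 1: loud(1) + robin(2) + softens(2) = 5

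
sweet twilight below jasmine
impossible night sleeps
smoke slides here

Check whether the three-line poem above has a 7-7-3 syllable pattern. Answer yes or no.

Line 1: "sweet twilight below jasmine": 1+2+2+2 = 7 ✓
Line 2: "impossible night sleeps": 4+1+1 = 6 (expected 7)
Line 3: "smoke slides here": 1+1+1 = 3 ✓

No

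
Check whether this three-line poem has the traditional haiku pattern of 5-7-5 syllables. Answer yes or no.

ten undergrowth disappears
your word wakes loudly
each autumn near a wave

No

Line 1: "ten undergrowth disappears": 1+3+3 = 7 (expected 5)
Line 2: "your word wakes loudly": 1+1+1+2 = 5 (expected 7)
Line 3: "each autumn near a wave": 1+2+1+1+1 = 6 (expected 5)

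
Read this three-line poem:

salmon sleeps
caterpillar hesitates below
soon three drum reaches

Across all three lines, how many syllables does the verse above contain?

17

Line 1: "salmon sleeps": 2+1 = 3
Line 2: "caterpillar hesitates below": 4+3+2 = 9
Line 3: "soon three drum reaches": 1+1+1+2 = 5
Total: 3 + 9 + 5 = 17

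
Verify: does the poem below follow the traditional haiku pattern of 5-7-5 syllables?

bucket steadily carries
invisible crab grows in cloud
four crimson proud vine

Line 1: bucket(2) + steadily(3) + carries(2) = 7 (expected 5)
Line 2: invisible(4) + crab(1) + grows(1) + in(1) + cloud(1) = 8 (expected 7)
Line 3: four(1) + crimson(2) + proud(1) + vine(1) = 5 ✓

No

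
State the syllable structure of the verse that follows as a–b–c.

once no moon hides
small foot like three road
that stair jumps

4–5–3

Line 1: once (1), no (1), moon (1), hides (1) → 4
Line 2: small (1), foot (1), like (1), three (1), road (1) → 5
Line 3: that (1), stair (1), jumps (1) → 3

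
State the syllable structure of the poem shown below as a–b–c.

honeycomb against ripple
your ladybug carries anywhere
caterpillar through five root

Line 1: honeycomb(3) + against(2) + ripple(2) = 7
Line 2: your(1) + ladybug(3) + carries(2) + anywhere(3) = 9
Line 3: caterpillar(4) + through(1) + five(1) + root(1) = 7

7–9–7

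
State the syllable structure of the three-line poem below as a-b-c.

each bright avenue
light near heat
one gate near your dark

Line 1: each (1), bright (1), avenue (3) → 5
Line 2: light (1), near (1), heat (1) → 3
Line 3: one (1), gate (1), near (1), your (1), dark (1) → 5

5-3-5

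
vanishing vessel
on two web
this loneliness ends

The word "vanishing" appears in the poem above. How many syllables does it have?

3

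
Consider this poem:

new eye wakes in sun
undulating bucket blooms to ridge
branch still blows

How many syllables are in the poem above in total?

Line 1: new (1), eye (1), wakes (1), in (1), sun (1) → 5
Line 2: undulating (4), bucket (2), blooms (1), to (1), ridge (1) → 9
Line 3: branch (1), still (1), blows (1) → 3
Total: 5 + 9 + 3 = 17

17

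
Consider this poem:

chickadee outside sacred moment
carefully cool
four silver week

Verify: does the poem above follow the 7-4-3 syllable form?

No

Line 1: chickadee(3) + outside(2) + sacred(2) + moment(2) = 9 (expected 7)
Line 2: carefully(3) + cool(1) = 4 ✓
Line 3: four(1) + silver(2) + week(1) = 4 (expected 3)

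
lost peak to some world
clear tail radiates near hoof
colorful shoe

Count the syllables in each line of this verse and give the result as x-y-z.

5-7-4

Line 1: "lost peak to some world": 1+1+1+1+1 = 5
Line 2: "clear tail radiates near hoof": 1+1+3+1+1 = 7
Line 3: "colorful shoe": 3+1 = 4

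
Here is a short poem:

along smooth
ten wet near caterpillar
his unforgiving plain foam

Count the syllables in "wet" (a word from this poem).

1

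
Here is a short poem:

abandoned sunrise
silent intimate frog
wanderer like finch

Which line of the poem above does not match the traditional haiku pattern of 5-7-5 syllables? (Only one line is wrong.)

Line 2

Line 1: "abandoned sunrise": 3+2 = 5 ✓
Line 2: "silent intimate frog": 2+3+1 = 6 (expected 7)
Line 3: "wanderer like finch": 3+1+1 = 5 ✓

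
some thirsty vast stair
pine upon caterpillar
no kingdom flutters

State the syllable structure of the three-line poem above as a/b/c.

5/7/5

Line 1: some(1) + thirsty(2) + vast(1) + stair(1) = 5
Line 2: pine(1) + upon(2) + caterpillar(4) = 7
Line 3: no(1) + kingdom(2) + flutters(2) = 5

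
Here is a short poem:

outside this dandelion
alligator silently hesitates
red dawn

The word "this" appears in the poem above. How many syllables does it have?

"this" has 1 syllable.

1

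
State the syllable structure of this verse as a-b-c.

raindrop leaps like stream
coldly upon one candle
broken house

Line 1: raindrop(2) + leaps(1) + like(1) + stream(1) = 5
Line 2: coldly(2) + upon(2) + one(1) + candle(2) = 7
Line 3: broken(2) + house(1) = 3

5-7-3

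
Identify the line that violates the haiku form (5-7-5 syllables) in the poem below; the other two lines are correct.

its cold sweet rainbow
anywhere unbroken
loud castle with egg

Line 1: "its cold sweet rainbow": 1+1+1+2 = 5 ✓
Line 2: "anywhere unbroken": 3+3 = 6 (expected 7)
Line 3: "loud castle with egg": 1+2+1+1 = 5 ✓

The second line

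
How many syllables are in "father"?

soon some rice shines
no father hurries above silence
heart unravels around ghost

2

"father" has 2 syllables.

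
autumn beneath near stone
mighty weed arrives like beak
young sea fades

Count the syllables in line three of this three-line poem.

3

Line three: "young sea fades": 1+1+1 = 3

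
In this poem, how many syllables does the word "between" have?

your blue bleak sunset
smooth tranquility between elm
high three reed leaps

"between" has 2 syllables.

2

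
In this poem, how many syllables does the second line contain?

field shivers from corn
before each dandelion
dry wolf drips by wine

7

The second line: before (2), each (1), dandelion (4) → 7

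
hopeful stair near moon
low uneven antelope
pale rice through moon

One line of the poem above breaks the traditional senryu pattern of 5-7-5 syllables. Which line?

Line 3

Line 1: hopeful (2), stair (1), near (1), moon (1) → 5 ✓
Line 2: low (1), uneven (3), antelope (3) → 7 ✓
Line 3: pale (1), rice (1), through (1), moon (1) → 4 (expected 5)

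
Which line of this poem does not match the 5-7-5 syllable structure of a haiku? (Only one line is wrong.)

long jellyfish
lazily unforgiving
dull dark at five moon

The first line

Line 1: long (1), jellyfish (3) → 4 (expected 5)
Line 2: lazily (3), unforgiving (4) → 7 ✓
Line 3: dull (1), dark (1), at (1), five (1), moon (1) → 5 ✓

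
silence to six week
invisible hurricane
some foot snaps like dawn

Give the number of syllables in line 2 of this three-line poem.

Line 2: "invisible hurricane": 4+3 = 7

7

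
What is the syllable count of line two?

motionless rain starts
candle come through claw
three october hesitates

5

Line two: candle(2) + come(1) + through(1) + claw(1) = 5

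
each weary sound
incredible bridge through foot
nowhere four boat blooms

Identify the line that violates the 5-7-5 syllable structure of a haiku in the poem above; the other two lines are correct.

The first line

Line 1: each (1), weary (2), sound (1) → 4 (expected 5)
Line 2: incredible (4), bridge (1), through (1), foot (1) → 7 ✓
Line 3: nowhere (2), four (1), boat (1), blooms (1) → 5 ✓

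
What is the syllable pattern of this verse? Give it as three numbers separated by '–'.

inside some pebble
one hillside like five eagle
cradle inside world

5–7–5

Line 1: inside (2), some (1), pebble (2) → 5
Line 2: one (1), hillside (2), like (1), five (1), eagle (2) → 7
Line 3: cradle (2), inside (2), world (1) → 5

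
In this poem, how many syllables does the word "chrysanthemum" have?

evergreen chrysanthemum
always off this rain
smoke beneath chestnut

4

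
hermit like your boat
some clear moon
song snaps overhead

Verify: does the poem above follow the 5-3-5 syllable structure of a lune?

Line 1: hermit(2) + like(1) + your(1) + boat(1) = 5 ✓
Line 2: some(1) + clear(1) + moon(1) = 3 ✓
Line 3: song(1) + snaps(1) + overhead(3) = 5 ✓

Yes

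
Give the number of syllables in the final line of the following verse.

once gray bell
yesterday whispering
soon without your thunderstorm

7

The final line: "soon without your thunderstorm": 1+2+1+3 = 7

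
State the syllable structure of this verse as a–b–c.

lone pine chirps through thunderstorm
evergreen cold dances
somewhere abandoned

7–6–5

Line 1: "lone pine chirps through thunderstorm": 1+1+1+1+3 = 7
Line 2: "evergreen cold dances": 3+1+2 = 6
Line 3: "somewhere abandoned": 2+3 = 5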